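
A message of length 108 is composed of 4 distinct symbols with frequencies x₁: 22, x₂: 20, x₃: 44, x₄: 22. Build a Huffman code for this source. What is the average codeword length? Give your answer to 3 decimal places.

Probabilities are the counts divided by 108.
Repeatedly combine the two least-probable nodes; the expected code length is the sum of the merged weights.
merge 5/27 + 11/54 → 7/18
merge 11/54 + 7/18 → 16/27
merge 11/27 + 16/27 → 1
L = 7/18 + 16/27 + 1 = 107/54 ≈ 1.981 bits/symbol.

1.981 bits/symbol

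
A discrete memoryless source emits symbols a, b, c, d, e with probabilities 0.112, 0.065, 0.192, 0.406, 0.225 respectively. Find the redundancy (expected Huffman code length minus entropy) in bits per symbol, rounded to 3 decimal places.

0.061 bits

Entropy H = −Σ p log₂ p ≈ 2.0794 bits.
Huffman merges: 13/200+14/125→177/1000; 177/1000+24/125→369/1000; 9/40+369/1000→297/500; 203/500+297/500→1. L = 107/50 ≈ 2.1400.
L − H = 2.1400 − 2.0794 = 0.061 bits.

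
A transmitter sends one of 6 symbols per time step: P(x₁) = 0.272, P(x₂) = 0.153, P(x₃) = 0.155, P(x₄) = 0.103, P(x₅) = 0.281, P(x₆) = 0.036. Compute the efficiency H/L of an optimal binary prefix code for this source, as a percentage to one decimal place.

Entropy H = −Σ p log₂ p ≈ 2.3672 bits.
Huffman merges: 9/250+103/1000→139/1000; 139/1000+153/1000→73/250; 31/200+34/125→427/1000; 281/1000+73/250→573/1000; 427/1000+573/1000→1. L = 2431/1000 ≈ 2.4310.
Efficiency = H/L = 2.3672/2.4310 = 97.4%.

97.4%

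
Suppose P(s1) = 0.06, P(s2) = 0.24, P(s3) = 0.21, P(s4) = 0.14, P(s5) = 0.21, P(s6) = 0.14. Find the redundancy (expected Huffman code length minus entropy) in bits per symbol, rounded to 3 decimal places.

Entropy H = −Σ p log₂ p ≈ 2.4775 bits.
Huffman merges: 3/50+7/50→1/5; 7/50+1/5→17/50; 21/100+21/100→21/50; 6/25+17/50→29/50; 21/50+29/50→1. L = 127/50 ≈ 2.5400.
L − H = 2.5400 − 2.4775 = 0.062 bits.

0.062 bits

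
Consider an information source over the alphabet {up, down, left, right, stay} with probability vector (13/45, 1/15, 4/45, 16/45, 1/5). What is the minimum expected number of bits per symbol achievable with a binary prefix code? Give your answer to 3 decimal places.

2.156 bits/symbol

Repeatedly combine the two least-probable nodes; the expected code length is the sum of the merged weights.
merge 1/15 + 4/45 → 7/45
merge 7/45 + 1/5 → 16/45
merge 13/45 + 16/45 → 29/45
merge 16/45 + 29/45 → 1
L = 7/45 + 16/45 + 29/45 + 1 = 97/45 ≈ 2.156 bits/symbol.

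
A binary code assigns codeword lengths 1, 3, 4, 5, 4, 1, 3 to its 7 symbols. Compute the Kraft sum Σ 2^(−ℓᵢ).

1.40625

With common denominator 2^5 = 32: Σ 2^(−ℓᵢ) = 16/32 + 4/32 + 2/32 + 1/32 + 2/32 + 16/32 + 4/32 = 45/32 = 1.40625.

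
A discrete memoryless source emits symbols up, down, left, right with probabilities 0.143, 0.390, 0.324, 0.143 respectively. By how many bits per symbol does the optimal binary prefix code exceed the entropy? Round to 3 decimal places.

0.037 bits

Entropy H = −Σ p log₂ p ≈ 1.8591 bits.
Huffman merges: 143/1000+143/1000→143/500; 143/500+81/250→61/100; 39/100+61/100→1. L = 237/125 ≈ 1.8960.
L − H = 1.8960 − 1.8591 = 0.037 bits.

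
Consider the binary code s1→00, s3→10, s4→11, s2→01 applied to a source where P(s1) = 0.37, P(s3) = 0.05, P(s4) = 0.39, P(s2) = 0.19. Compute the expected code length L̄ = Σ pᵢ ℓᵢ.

2 bits/symbol

L̄ = Σ pᵢ·ℓᵢ = 0.37·2 + 0.05·2 + 0.39·2 + 0.19·2 = 2 bits/symbol.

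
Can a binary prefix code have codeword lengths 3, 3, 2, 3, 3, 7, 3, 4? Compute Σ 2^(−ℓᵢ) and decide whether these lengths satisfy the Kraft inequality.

0.9453125; yes

With common denominator 2^7 = 128: Σ 2^(−ℓᵢ) = 16/128 + 16/128 + 32/128 + 16/128 + 16/128 + 1/128 + 16/128 + 8/128 = 121/128 = 0.9453125.
Kraft's inequality requires Σ ≤ 1; here Σ = 0.9453125 ≤ 1, so such a prefix code exists.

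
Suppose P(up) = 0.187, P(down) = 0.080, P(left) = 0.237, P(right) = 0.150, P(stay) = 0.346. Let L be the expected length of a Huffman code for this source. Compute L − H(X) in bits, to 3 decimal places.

Entropy H = −Σ p log₂ p ≈ 2.1764 bits.
Huffman merges: 2/25+3/20→23/100; 187/1000+23/100→417/1000; 237/1000+173/500→583/1000; 417/1000+583/1000→1. L = 223/100 ≈ 2.2300.
L − H = 2.2300 − 2.1764 = 0.054 bits.

0.054 bits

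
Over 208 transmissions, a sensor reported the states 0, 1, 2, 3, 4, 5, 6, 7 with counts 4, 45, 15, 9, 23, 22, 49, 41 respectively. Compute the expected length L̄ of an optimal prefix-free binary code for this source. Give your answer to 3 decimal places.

Probabilities are the counts divided by 208.
Repeatedly combine the two least-probable nodes; the expected code length is the sum of the merged weights.
merge 1/52 + 9/208 → 1/16
merge 1/16 + 15/208 → 7/52
merge 11/104 + 23/208 → 45/208
merge 7/52 + 41/208 → 69/208
merge 45/208 + 45/208 → 45/104
merge 49/208 + 69/208 → 59/104
merge 45/104 + 59/104 → 1
L = 1/16 + 7/52 + 45/208 + 69/208 + 45/104 + 59/104 + 1 = 571/208 ≈ 2.745 bits/symbol.

2.745 bits/symbol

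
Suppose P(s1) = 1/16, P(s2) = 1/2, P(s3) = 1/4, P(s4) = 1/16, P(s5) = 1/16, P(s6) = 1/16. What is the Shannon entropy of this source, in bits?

2 bits

Each probability is a power of 1/2, so log₂(1/p) is an integer.
H = Σ p·log₂(1/p) = 1/16·4 + 1/2·1 + 1/4·2 + 1/16·4 + 1/16·4 + 1/16·4 = 2 bits.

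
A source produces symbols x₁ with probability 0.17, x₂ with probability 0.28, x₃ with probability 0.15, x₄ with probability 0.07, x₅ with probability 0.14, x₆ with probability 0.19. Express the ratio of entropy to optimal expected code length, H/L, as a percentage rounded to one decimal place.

Entropy H = −Σ p log₂ p ≈ 2.4802 bits.
Huffman merges: 7/100+7/50→21/100; 3/20+17/100→8/25; 19/100+21/100→2/5; 7/25+8/25→3/5; 2/5+3/5→1. L = 253/100 ≈ 2.5300.
Efficiency = H/L = 2.4802/2.5300 = 98.0%.

98.0%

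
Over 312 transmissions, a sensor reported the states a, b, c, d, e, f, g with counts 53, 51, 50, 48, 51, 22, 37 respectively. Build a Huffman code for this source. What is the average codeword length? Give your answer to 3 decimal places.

2.830 bits/symbol

Probabilities are the counts divided by 312.
Repeatedly combine the two least-probable nodes; the expected code length is the sum of the merged weights.
merge 11/156 + 37/312 → 59/312
merge 2/13 + 25/156 → 49/156
merge 17/104 + 17/104 → 17/52
merge 53/312 + 59/312 → 14/39
merge 49/156 + 17/52 → 25/39
merge 14/39 + 25/39 → 1
L = 59/312 + 49/156 + 17/52 + 14/39 + 25/39 + 1 = 883/312 ≈ 2.830 bits/symbol.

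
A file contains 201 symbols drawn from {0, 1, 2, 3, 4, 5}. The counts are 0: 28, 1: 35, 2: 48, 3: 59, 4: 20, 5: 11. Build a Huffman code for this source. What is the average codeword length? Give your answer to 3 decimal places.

2.448 bits/symbol

Probabilities are the counts divided by 201.
Repeatedly combine the two least-probable nodes; the expected code length is the sum of the merged weights.
merge 11/201 + 20/201 → 31/201
merge 28/201 + 31/201 → 59/201
merge 35/201 + 16/67 → 83/201
merge 59/201 + 59/201 → 118/201
merge 83/201 + 118/201 → 1
L = 31/201 + 59/201 + 83/201 + 118/201 + 1 = 164/67 ≈ 2.448 bits/symbol.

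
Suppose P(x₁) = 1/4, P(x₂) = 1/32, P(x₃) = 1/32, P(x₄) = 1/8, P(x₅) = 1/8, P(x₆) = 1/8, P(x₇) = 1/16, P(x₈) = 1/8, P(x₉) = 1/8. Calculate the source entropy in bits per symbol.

Each probability is a power of 1/2, so log₂(1/p) is an integer.
H = Σ p·log₂(1/p) = 1/4·2 + 1/32·5 + 1/32·5 + 1/8·3 + 1/8·3 + 1/8·3 + 1/16·4 + 1/8·3 + 1/8·3 = 2.9375 bits.

2.9375 bits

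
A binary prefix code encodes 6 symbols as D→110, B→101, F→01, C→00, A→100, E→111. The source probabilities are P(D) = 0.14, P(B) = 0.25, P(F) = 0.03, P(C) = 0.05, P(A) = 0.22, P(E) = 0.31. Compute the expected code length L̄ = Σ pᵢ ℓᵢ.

2.92 bits/symbol

L̄ = Σ pᵢ·ℓᵢ = 0.14·3 + 0.25·3 + 0.03·2 + 0.05·2 + 0.22·3 + 0.31·3 = 2.92 bits/symbol.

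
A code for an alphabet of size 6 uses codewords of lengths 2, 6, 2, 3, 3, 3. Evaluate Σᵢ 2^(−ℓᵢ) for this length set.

0.890625

With common denominator 2^6 = 64: Σ 2^(−ℓᵢ) = 16/64 + 1/64 + 16/64 + 8/64 + 8/64 + 8/64 = 57/64 = 0.890625.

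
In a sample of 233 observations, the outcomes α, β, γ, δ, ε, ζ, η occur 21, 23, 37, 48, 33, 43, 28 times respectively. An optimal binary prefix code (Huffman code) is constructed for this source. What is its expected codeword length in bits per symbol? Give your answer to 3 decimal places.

Probabilities are the counts divided by 233.
Repeatedly combine the two least-probable nodes; the expected code length is the sum of the merged weights.
merge 21/233 + 23/233 → 44/233
merge 28/233 + 33/233 → 61/233
merge 37/233 + 43/233 → 80/233
merge 44/233 + 48/233 → 92/233
merge 61/233 + 80/233 → 141/233
merge 92/233 + 141/233 → 1
L = 44/233 + 61/233 + 80/233 + 92/233 + 141/233 + 1 = 651/233 ≈ 2.794 bits/symbol.

2.794 bits/symbol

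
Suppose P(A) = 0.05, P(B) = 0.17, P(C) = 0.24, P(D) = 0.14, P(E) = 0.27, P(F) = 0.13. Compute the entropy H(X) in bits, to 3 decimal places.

H = −Σ pᵢ log₂ pᵢ.
−0.05·log₂(0.05) = 0.2161
−0.17·log₂(0.17) = 0.4346
−0.24·log₂(0.24) = 0.4941
−0.14·log₂(0.14) = 0.3971
−0.27·log₂(0.27) = 0.5100
−0.13·log₂(0.13) = 0.3826
Sum ≈ 2.4346 → 2.435 bits.

2.435 bits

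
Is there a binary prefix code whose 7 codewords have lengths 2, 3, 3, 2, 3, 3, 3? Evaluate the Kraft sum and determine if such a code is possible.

1.125; no

With common denominator 2^3 = 8: Σ 2^(−ℓᵢ) = 2/8 + 1/8 + 1/8 + 2/8 + 1/8 + 1/8 + 1/8 = 9/8 = 1.125.
Kraft's inequality requires Σ ≤ 1; here Σ = 1.125 > 1, so no such prefix code exists.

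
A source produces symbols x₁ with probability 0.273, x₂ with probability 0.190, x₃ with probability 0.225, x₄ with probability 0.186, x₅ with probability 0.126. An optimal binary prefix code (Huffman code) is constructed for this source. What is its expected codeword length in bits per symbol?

Repeatedly combine the two least-probable nodes; the expected code length is the sum of the merged weights.
merge 63/500 + 93/500 → 39/125
merge 19/100 + 9/40 → 83/200
merge 273/1000 + 39/125 → 117/200
merge 83/200 + 117/200 → 1
L = 39/125 + 83/200 + 117/200 + 1 = 289/125 = 2.312 bits/symbol.

2.312 bits/symbol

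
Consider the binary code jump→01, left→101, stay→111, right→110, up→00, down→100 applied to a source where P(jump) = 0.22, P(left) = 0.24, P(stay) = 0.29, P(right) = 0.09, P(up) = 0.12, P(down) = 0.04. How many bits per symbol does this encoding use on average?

L̄ = Σ pᵢ·ℓᵢ = 0.22·2 + 0.24·3 + 0.29·3 + 0.09·3 + 0.12·2 + 0.04·3 = 2.66 bits/symbol.

2.66 bits/symbol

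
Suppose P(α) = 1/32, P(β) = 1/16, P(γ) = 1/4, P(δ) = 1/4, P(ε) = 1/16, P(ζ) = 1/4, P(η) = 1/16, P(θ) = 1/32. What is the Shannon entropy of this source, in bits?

2.5625 bits

Each probability is a power of 1/2, so log₂(1/p) is an integer.
H = Σ p·log₂(1/p) = 1/32·5 + 1/16·4 + 1/4·2 + 1/4·2 + 1/16·4 + 1/4·2 + 1/16·4 + 1/32·5 = 2.5625 bits.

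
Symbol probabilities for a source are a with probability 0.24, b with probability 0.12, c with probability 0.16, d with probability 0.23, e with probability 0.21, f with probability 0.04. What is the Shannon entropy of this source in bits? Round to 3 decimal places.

H = −Σ pᵢ log₂ pᵢ.
−0.24·log₂(0.24) = 0.4941
−0.12·log₂(0.12) = 0.3671
−0.16·log₂(0.16) = 0.4230
−0.23·log₂(0.23) = 0.4877
−0.21·log₂(0.21) = 0.4728
−0.04·log₂(0.04) = 0.1858
Sum ≈ 2.4305 → 2.430 bits.

2.430 bits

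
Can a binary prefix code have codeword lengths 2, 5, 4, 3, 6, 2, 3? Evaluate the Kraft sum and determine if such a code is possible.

With common denominator 2^6 = 64: Σ 2^(−ℓᵢ) = 16/64 + 2/64 + 4/64 + 8/64 + 1/64 + 16/64 + 8/64 = 55/64 = 0.859375.
Kraft's inequality requires Σ ≤ 1; here Σ = 0.859375 ≤ 1, so such a prefix code exists.

0.859375; yes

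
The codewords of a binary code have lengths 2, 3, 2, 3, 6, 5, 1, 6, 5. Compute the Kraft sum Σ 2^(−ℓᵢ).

1.34375

With common denominator 2^6 = 64: Σ 2^(−ℓᵢ) = 16/64 + 8/64 + 16/64 + 8/64 + 1/64 + 2/64 + 32/64 + 1/64 + 2/64 = 86/64 = 1.34375.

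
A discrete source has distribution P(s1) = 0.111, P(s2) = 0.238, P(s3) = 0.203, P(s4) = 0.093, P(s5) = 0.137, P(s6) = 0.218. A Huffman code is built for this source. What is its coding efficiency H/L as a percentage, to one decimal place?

Entropy H = −Σ p log₂ p ≈ 2.5025 bits.
Huffman merges: 93/1000+111/1000→51/250; 137/1000+203/1000→17/50; 51/250+109/500→211/500; 119/500+17/50→289/500; 211/500+289/500→1. L = 318/125 ≈ 2.5440.
Efficiency = H/L = 2.5025/2.5440 = 98.4%.

98.4%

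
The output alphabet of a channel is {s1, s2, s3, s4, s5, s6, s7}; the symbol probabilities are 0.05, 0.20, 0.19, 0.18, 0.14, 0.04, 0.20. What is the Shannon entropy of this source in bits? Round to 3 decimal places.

H = −Σ pᵢ log₂ pᵢ.
−0.05·log₂(0.05) = 0.2161
−0.20·log₂(0.20) = 0.4644
−0.19·log₂(0.19) = 0.4552
−0.18·log₂(0.18) = 0.4453
−0.14·log₂(0.14) = 0.3971
−0.04·log₂(0.04) = 0.1858
−0.20·log₂(0.20) = 0.4644
Sum ≈ 2.6283 → 2.628 bits.

2.628 bits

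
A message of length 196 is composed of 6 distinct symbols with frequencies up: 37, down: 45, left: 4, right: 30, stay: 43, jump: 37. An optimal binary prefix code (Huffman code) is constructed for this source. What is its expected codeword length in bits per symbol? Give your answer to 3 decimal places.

Probabilities are the counts divided by 196.
Repeatedly combine the two least-probable nodes; the expected code length is the sum of the merged weights.
merge 1/49 + 15/98 → 17/98
merge 17/98 + 37/196 → 71/196
merge 37/196 + 43/196 → 20/49
merge 45/196 + 71/196 → 29/49
merge 20/49 + 29/49 → 1
L = 17/98 + 71/196 + 20/49 + 29/49 + 1 = 71/28 ≈ 2.536 bits/symbol.

2.536 bits/symbol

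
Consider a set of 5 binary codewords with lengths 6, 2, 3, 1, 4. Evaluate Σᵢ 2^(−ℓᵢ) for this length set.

0.953125

With common denominator 2^6 = 64: Σ 2^(−ℓᵢ) = 1/64 + 16/64 + 8/64 + 32/64 + 4/64 = 61/64 = 0.953125.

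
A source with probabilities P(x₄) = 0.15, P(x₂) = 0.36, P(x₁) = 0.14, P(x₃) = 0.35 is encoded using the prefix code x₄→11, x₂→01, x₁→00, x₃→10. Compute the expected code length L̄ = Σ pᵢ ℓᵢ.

2 bits/symbol

L̄ = Σ pᵢ·ℓᵢ = 0.15·2 + 0.36·2 + 0.14·2 + 0.35·2 = 2 bits/symbol.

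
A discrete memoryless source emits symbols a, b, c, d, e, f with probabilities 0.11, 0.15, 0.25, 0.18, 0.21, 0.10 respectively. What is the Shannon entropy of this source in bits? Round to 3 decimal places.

H = −Σ pᵢ log₂ pᵢ.
−0.11·log₂(0.11) = 0.3503
−0.15·log₂(0.15) = 0.4105
−0.25·log₂(0.25) = 0.5000
−0.18·log₂(0.18) = 0.4453
−0.21·log₂(0.21) = 0.4728
−0.10·log₂(0.10) = 0.3322
Sum ≈ 2.5112 → 2.511 bits.

2.511 bits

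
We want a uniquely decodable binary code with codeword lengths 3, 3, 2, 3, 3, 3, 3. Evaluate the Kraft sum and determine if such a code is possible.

1; yes

With common denominator 2^3 = 8: Σ 2^(−ℓᵢ) = 1/8 + 1/8 + 2/8 + 1/8 + 1/8 + 1/8 + 1/8 = 8/8 = 1.
Kraft's inequality requires Σ ≤ 1; here Σ = 1 ≤ 1, so such a prefix code exists.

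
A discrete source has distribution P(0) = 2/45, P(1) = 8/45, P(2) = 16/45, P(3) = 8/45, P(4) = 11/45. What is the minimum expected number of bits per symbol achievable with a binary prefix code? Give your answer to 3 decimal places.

Repeatedly combine the two least-probable nodes; the expected code length is the sum of the merged weights.
merge 2/45 + 8/45 → 2/9
merge 8/45 + 2/9 → 2/5
merge 11/45 + 16/45 → 3/5
merge 2/5 + 3/5 → 1
L = 2/9 + 2/5 + 3/5 + 1 = 20/9 ≈ 2.222 bits/symbol.

2.222 bits/symbol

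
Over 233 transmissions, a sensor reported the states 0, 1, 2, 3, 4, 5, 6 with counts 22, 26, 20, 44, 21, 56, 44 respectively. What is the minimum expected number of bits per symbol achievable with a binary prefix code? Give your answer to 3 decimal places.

Probabilities are the counts divided by 233.
Repeatedly combine the two least-probable nodes; the expected code length is the sum of the merged weights.
merge 20/233 + 21/233 → 41/233
merge 22/233 + 26/233 → 48/233
merge 41/233 + 44/233 → 85/233
merge 44/233 + 48/233 → 92/233
merge 56/233 + 85/233 → 141/233
merge 92/233 + 141/233 → 1
L = 41/233 + 48/233 + 85/233 + 92/233 + 141/233 + 1 = 640/233 ≈ 2.747 bits/symbol.

2.747 bits/symbol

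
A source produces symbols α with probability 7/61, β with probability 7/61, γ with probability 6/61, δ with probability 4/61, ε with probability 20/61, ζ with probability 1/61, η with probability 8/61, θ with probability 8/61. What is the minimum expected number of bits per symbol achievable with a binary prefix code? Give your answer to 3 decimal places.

2.754 bits/symbol

Repeatedly combine the two least-probable nodes; the expected code length is the sum of the merged weights.
merge 1/61 + 4/61 → 5/61
merge 5/61 + 6/61 → 11/61
merge 7/61 + 7/61 → 14/61
merge 8/61 + 8/61 → 16/61
merge 11/61 + 14/61 → 25/61
merge 16/61 + 20/61 → 36/61
merge 25/61 + 36/61 → 1
L = 5/61 + 11/61 + 14/61 + 16/61 + 25/61 + 36/61 + 1 = 168/61 ≈ 2.754 bits/symbol.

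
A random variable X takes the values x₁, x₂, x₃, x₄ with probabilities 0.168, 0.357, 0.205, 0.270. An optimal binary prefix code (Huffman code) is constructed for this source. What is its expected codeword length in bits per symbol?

2 bits/symbol

Repeatedly combine the two least-probable nodes; the expected code length is the sum of the merged weights.
merge 21/125 + 41/200 → 373/1000
merge 27/100 + 357/1000 → 627/1000
merge 373/1000 + 627/1000 → 1
L = 373/1000 + 627/1000 + 1 = 2 bits/symbol.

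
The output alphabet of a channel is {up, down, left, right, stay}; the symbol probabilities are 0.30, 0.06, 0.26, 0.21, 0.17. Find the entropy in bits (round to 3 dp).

H = −Σ pᵢ log₂ pᵢ.
−0.30·log₂(0.30) = 0.5211
−0.06·log₂(0.06) = 0.2435
−0.26·log₂(0.26) = 0.5053
−0.21·log₂(0.21) = 0.4728
−0.17·log₂(0.17) = 0.4346
Sum ≈ 2.1773 → 2.177 bits.

2.177 bits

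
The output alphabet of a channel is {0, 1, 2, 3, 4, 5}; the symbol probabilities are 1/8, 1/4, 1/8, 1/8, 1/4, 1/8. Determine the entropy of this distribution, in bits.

2.5 bits

Each probability is a power of 1/2, so log₂(1/p) is an integer.
H = Σ p·log₂(1/p) = 1/8·3 + 1/4·2 + 1/8·3 + 1/8·3 + 1/4·2 + 1/8·3 = 2.5 bits.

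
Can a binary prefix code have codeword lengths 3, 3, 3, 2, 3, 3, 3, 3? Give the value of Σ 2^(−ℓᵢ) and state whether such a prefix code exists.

With common denominator 2^3 = 8: Σ 2^(−ℓᵢ) = 1/8 + 1/8 + 1/8 + 2/8 + 1/8 + 1/8 + 1/8 + 1/8 = 9/8 = 1.125.
Kraft's inequality requires Σ ≤ 1; here Σ = 1.125 > 1, so no such prefix code exists.

1.125; no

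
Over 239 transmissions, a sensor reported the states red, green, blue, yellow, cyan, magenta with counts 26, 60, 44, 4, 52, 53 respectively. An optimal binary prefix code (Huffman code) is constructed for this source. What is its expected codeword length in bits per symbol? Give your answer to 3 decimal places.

Probabilities are the counts divided by 239.
Repeatedly combine the two least-probable nodes; the expected code length is the sum of the merged weights.
merge 4/239 + 26/239 → 30/239
merge 30/239 + 44/239 → 74/239
merge 52/239 + 53/239 → 105/239
merge 60/239 + 74/239 → 134/239
merge 105/239 + 134/239 → 1
L = 30/239 + 74/239 + 105/239 + 134/239 + 1 = 582/239 ≈ 2.435 bits/symbol.

2.435 bits/symbol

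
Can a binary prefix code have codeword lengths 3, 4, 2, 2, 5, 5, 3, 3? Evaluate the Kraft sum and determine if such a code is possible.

1; yes

With common denominator 2^5 = 32: Σ 2^(−ℓᵢ) = 4/32 + 2/32 + 8/32 + 8/32 + 1/32 + 1/32 + 4/32 + 4/32 = 32/32 = 1.
Kraft's inequality requires Σ ≤ 1; here Σ = 1 ≤ 1, so such a prefix code exists.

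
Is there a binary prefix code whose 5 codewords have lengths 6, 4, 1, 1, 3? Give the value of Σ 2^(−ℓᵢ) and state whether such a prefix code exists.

1.203125; no

With common denominator 2^6 = 64: Σ 2^(−ℓᵢ) = 1/64 + 4/64 + 32/64 + 32/64 + 8/64 = 77/64 = 1.203125.
Kraft's inequality requires Σ ≤ 1; here Σ = 1.203125 > 1, so no such prefix code exists.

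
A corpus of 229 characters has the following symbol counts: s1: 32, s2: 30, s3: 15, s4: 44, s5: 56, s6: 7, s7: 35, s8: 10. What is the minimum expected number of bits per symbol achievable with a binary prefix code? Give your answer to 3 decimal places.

Probabilities are the counts divided by 229.
Repeatedly combine the two least-probable nodes; the expected code length is the sum of the merged weights.
merge 7/229 + 10/229 → 17/229
merge 15/229 + 17/229 → 32/229
merge 30/229 + 32/229 → 62/229
merge 32/229 + 35/229 → 67/229
merge 44/229 + 56/229 → 100/229
merge 62/229 + 67/229 → 129/229
merge 100/229 + 129/229 → 1
L = 17/229 + 32/229 + 62/229 + 67/229 + 100/229 + 129/229 + 1 = 636/229 ≈ 2.777 bits/symbol.

2.777 bits/symbol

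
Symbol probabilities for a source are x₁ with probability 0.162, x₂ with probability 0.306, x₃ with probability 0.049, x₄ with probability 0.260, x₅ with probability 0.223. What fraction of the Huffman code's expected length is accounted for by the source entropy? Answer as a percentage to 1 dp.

Entropy H = −Σ p log₂ p ≈ 2.1494 bits.
Huffman merges: 49/1000+81/500→211/1000; 211/1000+223/1000→217/500; 13/50+153/500→283/500; 217/500+283/500→1. L = 2211/1000 ≈ 2.2110.
Efficiency = H/L = 2.1494/2.2110 = 97.2%.

97.2%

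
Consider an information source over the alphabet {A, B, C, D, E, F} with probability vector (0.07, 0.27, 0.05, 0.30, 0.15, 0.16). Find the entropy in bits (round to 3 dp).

2.349 bits

H = −Σ pᵢ log₂ pᵢ.
−0.07·log₂(0.07) = 0.2686
−0.27·log₂(0.27) = 0.5100
−0.05·log₂(0.05) = 0.2161
−0.30·log₂(0.30) = 0.5211
−0.15·log₂(0.15) = 0.4105
−0.16·log₂(0.16) = 0.4230
Sum ≈ 2.3493 → 2.349 bits.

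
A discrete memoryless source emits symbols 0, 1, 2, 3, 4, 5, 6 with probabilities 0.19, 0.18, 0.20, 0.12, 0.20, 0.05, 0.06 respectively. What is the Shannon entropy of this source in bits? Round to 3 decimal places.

H = −Σ pᵢ log₂ pᵢ.
−0.19·log₂(0.19) = 0.4552
−0.18·log₂(0.18) = 0.4453
−0.20·log₂(0.20) = 0.4644
−0.12·log₂(0.12) = 0.3671
−0.20·log₂(0.20) = 0.4644
−0.05·log₂(0.05) = 0.2161
−0.06·log₂(0.06) = 0.2435
Sum ≈ 2.6560 → 2.656 bits.

2.656 bits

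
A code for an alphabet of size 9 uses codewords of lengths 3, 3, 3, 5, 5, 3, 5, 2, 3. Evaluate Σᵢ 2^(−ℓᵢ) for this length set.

With common denominator 2^5 = 32: Σ 2^(−ℓᵢ) = 4/32 + 4/32 + 4/32 + 1/32 + 1/32 + 4/32 + 1/32 + 8/32 + 4/32 = 31/32 = 0.96875.

0.96875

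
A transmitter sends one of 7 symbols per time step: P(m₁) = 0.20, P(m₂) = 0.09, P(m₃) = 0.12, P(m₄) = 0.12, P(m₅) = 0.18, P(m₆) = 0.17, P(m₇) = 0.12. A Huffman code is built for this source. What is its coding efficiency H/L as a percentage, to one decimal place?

Entropy H = −Σ p log₂ p ≈ 2.7581 bits.
Huffman merges: 9/100+3/25→21/100; 3/25+3/25→6/25; 17/100+9/50→7/20; 1/5+21/100→41/100; 6/25+7/20→59/100; 41/100+59/100→1. L = 14/5 ≈ 2.8000.
Efficiency = H/L = 2.7581/2.8000 = 98.5%.

98.5%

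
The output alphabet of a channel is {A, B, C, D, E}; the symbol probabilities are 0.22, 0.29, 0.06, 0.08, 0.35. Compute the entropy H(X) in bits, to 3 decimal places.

2.064 bits

H = −Σ pᵢ log₂ pᵢ.
−0.22·log₂(0.22) = 0.4806
−0.29·log₂(0.29) = 0.5179
−0.06·log₂(0.06) = 0.2435
−0.08·log₂(0.08) = 0.2915
−0.35·log₂(0.35) = 0.5301
Sum ≈ 2.0636 → 2.064 bits.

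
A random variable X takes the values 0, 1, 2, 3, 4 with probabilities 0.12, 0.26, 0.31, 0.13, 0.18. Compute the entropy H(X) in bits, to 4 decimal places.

2.2241 bits

H = −Σ pᵢ log₂ pᵢ.
−0.12·log₂(0.12) = 0.3671
−0.26·log₂(0.26) = 0.5053
−0.31·log₂(0.31) = 0.5238
−0.13·log₂(0.13) = 0.3826
−0.18·log₂(0.18) = 0.4453
Sum ≈ 2.2241 → 2.2241 bits.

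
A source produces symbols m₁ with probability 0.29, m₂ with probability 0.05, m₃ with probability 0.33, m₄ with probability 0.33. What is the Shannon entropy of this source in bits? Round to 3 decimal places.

1.790 bits

H = −Σ pᵢ log₂ pᵢ.
−0.29·log₂(0.29) = 0.5179
−0.05·log₂(0.05) = 0.2161
−0.33·log₂(0.33) = 0.5278
−0.33·log₂(0.33) = 0.5278
Sum ≈ 1.7896 → 1.790 bits.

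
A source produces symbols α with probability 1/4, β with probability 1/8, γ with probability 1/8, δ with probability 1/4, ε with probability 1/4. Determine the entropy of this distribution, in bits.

2.25 bits

Each probability is a power of 1/2, so log₂(1/p) is an integer.
H = Σ p·log₂(1/p) = 1/4·2 + 1/8·3 + 1/8·3 + 1/4·2 + 1/4·2 = 2.25 bits.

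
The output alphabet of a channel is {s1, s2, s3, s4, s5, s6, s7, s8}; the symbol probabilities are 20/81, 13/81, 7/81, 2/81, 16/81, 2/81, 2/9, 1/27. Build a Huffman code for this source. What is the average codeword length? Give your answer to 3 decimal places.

2.642 bits/symbol

Repeatedly combine the two least-probable nodes; the expected code length is the sum of the merged weights.
merge 2/81 + 2/81 → 4/81
merge 1/27 + 4/81 → 7/81
merge 7/81 + 7/81 → 14/81
merge 13/81 + 14/81 → 1/3
merge 16/81 + 2/9 → 34/81
merge 20/81 + 1/3 → 47/81
merge 34/81 + 47/81 → 1
L = 4/81 + 7/81 + 14/81 + 1/3 + 34/81 + 47/81 + 1 = 214/81 ≈ 2.642 bits/symbol.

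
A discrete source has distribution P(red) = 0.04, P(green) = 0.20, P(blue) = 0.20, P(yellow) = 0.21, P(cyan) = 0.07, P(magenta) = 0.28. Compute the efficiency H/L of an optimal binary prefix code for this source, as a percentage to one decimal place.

97.9%

Entropy H = −Σ p log₂ p ≈ 2.3701 bits.
Huffman merges: 1/25+7/100→11/100; 11/100+1/5→31/100; 1/5+21/100→41/100; 7/25+31/100→59/100; 41/100+59/100→1. L = 121/50 ≈ 2.4200.
Efficiency = H/L = 2.3701/2.4200 = 97.9%.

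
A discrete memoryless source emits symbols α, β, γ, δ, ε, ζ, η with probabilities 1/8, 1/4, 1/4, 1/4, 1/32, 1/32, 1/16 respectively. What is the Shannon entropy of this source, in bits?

2.4375 bits

Each probability is a power of 1/2, so log₂(1/p) is an integer.
H = Σ p·log₂(1/p) = 1/8·3 + 1/4·2 + 1/4·2 + 1/4·2 + 1/32·5 + 1/32·5 + 1/16·4 = 2.4375 bits.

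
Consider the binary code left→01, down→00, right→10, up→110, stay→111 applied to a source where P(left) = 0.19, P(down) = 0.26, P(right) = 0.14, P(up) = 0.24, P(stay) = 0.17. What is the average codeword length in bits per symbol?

L̄ = Σ pᵢ·ℓᵢ = 0.19·2 + 0.26·2 + 0.14·2 + 0.24·3 + 0.17·3 = 2.41 bits/symbol.

2.41 bits/symbol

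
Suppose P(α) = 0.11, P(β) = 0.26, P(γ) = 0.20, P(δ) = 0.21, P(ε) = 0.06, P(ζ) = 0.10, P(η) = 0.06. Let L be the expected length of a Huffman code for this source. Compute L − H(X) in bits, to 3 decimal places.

Entropy H = −Σ p log₂ p ≈ 2.6120 bits.
Huffman merges: 3/50+3/50→3/25; 1/10+11/100→21/100; 3/25+1/5→8/25; 21/100+21/100→21/50; 13/50+8/25→29/50; 21/50+29/50→1. L = 53/20 ≈ 2.6500.
L − H = 2.6500 − 2.6120 = 0.038 bits.

0.038 bits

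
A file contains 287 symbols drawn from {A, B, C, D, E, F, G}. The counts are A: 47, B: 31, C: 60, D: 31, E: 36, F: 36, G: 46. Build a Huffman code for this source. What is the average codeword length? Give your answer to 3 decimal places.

2.791 bits/symbol

Probabilities are the counts divided by 287.
Repeatedly combine the two least-probable nodes; the expected code length is the sum of the merged weights.
merge 31/287 + 31/287 → 62/287
merge 36/287 + 36/287 → 72/287
merge 46/287 + 47/287 → 93/287
merge 60/287 + 62/287 → 122/287
merge 72/287 + 93/287 → 165/287
merge 122/287 + 165/287 → 1
L = 62/287 + 72/287 + 93/287 + 122/287 + 165/287 + 1 = 801/287 ≈ 2.791 bits/symbol.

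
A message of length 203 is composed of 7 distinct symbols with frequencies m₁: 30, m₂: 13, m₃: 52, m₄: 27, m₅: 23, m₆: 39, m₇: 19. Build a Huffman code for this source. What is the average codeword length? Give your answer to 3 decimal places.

2.709 bits/symbol

Probabilities are the counts divided by 203.
Repeatedly combine the two least-probable nodes; the expected code length is the sum of the merged weights.
merge 13/203 + 19/203 → 32/203
merge 23/203 + 27/203 → 50/203
merge 30/203 + 32/203 → 62/203
merge 39/203 + 50/203 → 89/203
merge 52/203 + 62/203 → 114/203
merge 89/203 + 114/203 → 1
L = 32/203 + 50/203 + 62/203 + 89/203 + 114/203 + 1 = 550/203 ≈ 2.709 bits/symbol.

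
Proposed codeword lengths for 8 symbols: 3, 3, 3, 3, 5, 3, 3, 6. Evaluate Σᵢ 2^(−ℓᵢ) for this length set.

0.796875

With common denominator 2^6 = 64: Σ 2^(−ℓᵢ) = 8/64 + 8/64 + 8/64 + 8/64 + 2/64 + 8/64 + 8/64 + 1/64 = 51/64 = 0.796875.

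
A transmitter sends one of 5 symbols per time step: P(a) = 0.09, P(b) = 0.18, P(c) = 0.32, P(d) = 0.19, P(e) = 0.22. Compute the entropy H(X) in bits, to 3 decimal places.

2.220 bits

H = −Σ pᵢ log₂ pᵢ.
−0.09·log₂(0.09) = 0.3127
−0.18·log₂(0.18) = 0.4453
−0.32·log₂(0.32) = 0.5260
−0.19·log₂(0.19) = 0.4552
−0.22·log₂(0.22) = 0.4806
Sum ≈ 2.2198 → 2.220 bits.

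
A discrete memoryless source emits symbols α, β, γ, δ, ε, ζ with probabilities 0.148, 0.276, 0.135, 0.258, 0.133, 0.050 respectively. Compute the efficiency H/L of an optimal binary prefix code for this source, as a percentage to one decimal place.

98.1%

Entropy H = −Σ p log₂ p ≈ 2.4180 bits.
Huffman merges: 1/20+133/1000→183/1000; 27/200+37/250→283/1000; 183/1000+129/500→441/1000; 69/250+283/1000→559/1000; 441/1000+559/1000→1. L = 1233/500 ≈ 2.4660.
Efficiency = H/L = 2.4180/2.4660 = 98.1%.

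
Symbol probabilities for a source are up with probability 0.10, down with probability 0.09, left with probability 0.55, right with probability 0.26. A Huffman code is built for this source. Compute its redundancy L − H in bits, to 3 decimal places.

0.015 bits

Entropy H = −Σ p log₂ p ≈ 1.6245 bits.
Huffman merges: 9/100+1/10→19/100; 19/100+13/50→9/20; 9/20+11/20→1. L = 41/25 ≈ 1.6400.
L − H = 1.6400 − 1.6245 = 0.015 bits.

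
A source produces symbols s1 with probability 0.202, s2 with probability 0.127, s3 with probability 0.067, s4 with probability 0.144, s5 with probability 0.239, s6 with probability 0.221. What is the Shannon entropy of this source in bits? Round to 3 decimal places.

H = −Σ pᵢ log₂ pᵢ.
−0.202·log₂(0.202) = 0.4661
−0.127·log₂(0.127) = 0.3781
−0.067·log₂(0.067) = 0.2613
−0.144·log₂(0.144) = 0.4026
−0.239·log₂(0.239) = 0.4935
−0.221·log₂(0.221) = 0.4813
Sum ≈ 2.4829 → 2.483 bits.

2.483 bits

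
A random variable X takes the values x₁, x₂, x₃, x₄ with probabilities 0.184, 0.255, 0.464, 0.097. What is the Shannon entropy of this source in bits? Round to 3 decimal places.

H = −Σ pᵢ log₂ pᵢ.
−0.184·log₂(0.184) = 0.4494
−0.255·log₂(0.255) = 0.5027
−0.464·log₂(0.464) = 0.5140
−0.097·log₂(0.097) = 0.3265
Sum ≈ 1.7926 → 1.793 bits.

1.793 bits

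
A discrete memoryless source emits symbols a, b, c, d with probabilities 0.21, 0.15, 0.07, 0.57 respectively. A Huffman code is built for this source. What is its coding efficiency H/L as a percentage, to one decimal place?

97.8%

Entropy H = −Σ p log₂ p ≈ 1.6142 bits.
Huffman merges: 7/100+3/20→11/50; 21/100+11/50→43/100; 43/100+57/100→1. L = 33/20 ≈ 1.6500.
Efficiency = H/L = 1.6142/1.6500 = 97.8%.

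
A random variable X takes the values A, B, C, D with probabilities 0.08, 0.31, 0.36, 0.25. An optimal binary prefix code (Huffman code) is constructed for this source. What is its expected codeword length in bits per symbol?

1.97 bits/symbol

Repeatedly combine the two least-probable nodes; the expected code length is the sum of the merged weights.
merge 2/25 + 1/4 → 33/100
merge 31/100 + 33/100 → 16/25
merge 9/25 + 16/25 → 1
L = 33/100 + 16/25 + 1 = 197/100 = 1.97 bits/symbol.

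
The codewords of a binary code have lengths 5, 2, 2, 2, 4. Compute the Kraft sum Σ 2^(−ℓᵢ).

With common denominator 2^5 = 32: Σ 2^(−ℓᵢ) = 1/32 + 8/32 + 8/32 + 8/32 + 2/32 = 27/32 = 0.84375.

0.84375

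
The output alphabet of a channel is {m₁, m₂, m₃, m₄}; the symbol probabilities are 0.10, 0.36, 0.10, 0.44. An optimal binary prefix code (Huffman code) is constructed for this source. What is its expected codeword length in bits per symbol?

1.76 bits/symbol

Repeatedly combine the two least-probable nodes; the expected code length is the sum of the merged weights.
merge 1/10 + 1/10 → 1/5
merge 1/5 + 9/25 → 14/25
merge 11/25 + 14/25 → 1
L = 1/5 + 14/25 + 1 = 44/25 = 1.76 bits/symbol.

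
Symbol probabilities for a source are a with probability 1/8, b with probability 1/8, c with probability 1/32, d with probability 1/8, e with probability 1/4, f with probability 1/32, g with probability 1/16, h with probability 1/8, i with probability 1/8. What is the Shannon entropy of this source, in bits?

Each probability is a power of 1/2, so log₂(1/p) is an integer.
H = Σ p·log₂(1/p) = 1/8·3 + 1/8·3 + 1/32·5 + 1/8·3 + 1/4·2 + 1/32·5 + 1/16·4 + 1/8·3 + 1/8·3 = 2.9375 bits.

2.9375 bits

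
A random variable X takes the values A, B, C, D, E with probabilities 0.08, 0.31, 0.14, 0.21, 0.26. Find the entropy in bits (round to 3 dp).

H = −Σ pᵢ log₂ pᵢ.
−0.08·log₂(0.08) = 0.2915
−0.31·log₂(0.31) = 0.5238
−0.14·log₂(0.14) = 0.3971
−0.21·log₂(0.21) = 0.4728
−0.26·log₂(0.26) = 0.5053
Sum ≈ 2.1905 → 2.191 bits.

2.191 bits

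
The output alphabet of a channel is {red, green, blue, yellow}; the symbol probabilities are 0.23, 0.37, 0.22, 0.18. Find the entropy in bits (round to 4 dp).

1.9443 bits

H = −Σ pᵢ log₂ pᵢ.
−0.23·log₂(0.23) = 0.4877
−0.37·log₂(0.37) = 0.5307
−0.22·log₂(0.22) = 0.4806
−0.18·log₂(0.18) = 0.4453
Sum ≈ 1.9443 → 1.9443 bits.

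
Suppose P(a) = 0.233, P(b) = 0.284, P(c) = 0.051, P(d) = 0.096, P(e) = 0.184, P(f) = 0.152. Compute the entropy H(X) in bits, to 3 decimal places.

2.411 bits

H = −Σ pᵢ log₂ pᵢ.
−0.233·log₂(0.233) = 0.4897
−0.284·log₂(0.284) = 0.5158
−0.051·log₂(0.051) = 0.2190
−0.096·log₂(0.096) = 0.3246
−0.184·log₂(0.184) = 0.4494
−0.152·log₂(0.152) = 0.4131
Sum ≈ 2.4114 → 2.411 bits.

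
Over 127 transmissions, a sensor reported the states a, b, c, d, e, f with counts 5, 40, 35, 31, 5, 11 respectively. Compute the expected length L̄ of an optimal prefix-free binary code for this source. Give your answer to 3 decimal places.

2.244 bits/symbol

Probabilities are the counts divided by 127.
Repeatedly combine the two least-probable nodes; the expected code length is the sum of the merged weights.
merge 5/127 + 5/127 → 10/127
merge 10/127 + 11/127 → 21/127
merge 21/127 + 31/127 → 52/127
merge 35/127 + 40/127 → 75/127
merge 52/127 + 75/127 → 1
L = 10/127 + 21/127 + 52/127 + 75/127 + 1 = 285/127 ≈ 2.244 bits/symbol.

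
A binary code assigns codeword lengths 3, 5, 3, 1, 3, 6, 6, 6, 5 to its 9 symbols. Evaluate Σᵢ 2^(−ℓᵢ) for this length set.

0.984375

With common denominator 2^6 = 64: Σ 2^(−ℓᵢ) = 8/64 + 2/64 + 8/64 + 32/64 + 8/64 + 1/64 + 1/64 + 1/64 + 2/64 = 63/64 = 0.984375.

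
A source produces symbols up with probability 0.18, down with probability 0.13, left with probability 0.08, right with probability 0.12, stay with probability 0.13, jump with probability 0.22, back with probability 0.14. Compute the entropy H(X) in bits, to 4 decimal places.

2.7469 bits

H = −Σ pᵢ log₂ pᵢ.
−0.18·log₂(0.18) = 0.4453
−0.13·log₂(0.13) = 0.3826
−0.08·log₂(0.08) = 0.2915
−0.12·log₂(0.12) = 0.3671
−0.13·log₂(0.13) = 0.3826
−0.22·log₂(0.22) = 0.4806
−0.14·log₂(0.14) = 0.3971
Sum ≈ 2.7469 → 2.7469 bits.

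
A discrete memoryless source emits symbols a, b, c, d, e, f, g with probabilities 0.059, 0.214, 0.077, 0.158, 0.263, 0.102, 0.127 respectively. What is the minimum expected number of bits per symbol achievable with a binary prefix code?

2.659 bits/symbol

Repeatedly combine the two least-probable nodes; the expected code length is the sum of the merged weights.
merge 59/1000 + 77/1000 → 17/125
merge 51/500 + 127/1000 → 229/1000
merge 17/125 + 79/500 → 147/500
merge 107/500 + 229/1000 → 443/1000
merge 263/1000 + 147/500 → 557/1000
merge 443/1000 + 557/1000 → 1
L = 17/125 + 229/1000 + 147/500 + 443/1000 + 557/1000 + 1 = 2659/1000 = 2.659 bits/symbol.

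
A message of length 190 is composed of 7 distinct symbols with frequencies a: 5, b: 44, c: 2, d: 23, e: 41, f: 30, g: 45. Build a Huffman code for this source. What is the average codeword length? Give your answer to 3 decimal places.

2.511 bits/symbol

Probabilities are the counts divided by 190.
Repeatedly combine the two least-probable nodes; the expected code length is the sum of the merged weights.
merge 1/95 + 1/38 → 7/190
merge 7/190 + 23/190 → 3/19
merge 3/19 + 3/19 → 6/19
merge 41/190 + 22/95 → 17/38
merge 9/38 + 6/19 → 21/38
merge 17/38 + 21/38 → 1
L = 7/190 + 3/19 + 6/19 + 17/38 + 21/38 + 1 = 477/190 ≈ 2.511 bits/symbol.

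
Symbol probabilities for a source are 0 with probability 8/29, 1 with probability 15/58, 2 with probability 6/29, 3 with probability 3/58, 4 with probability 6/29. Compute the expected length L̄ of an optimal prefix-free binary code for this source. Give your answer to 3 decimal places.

2.259 bits/symbol

Repeatedly combine the two least-probable nodes; the expected code length is the sum of the merged weights.
merge 3/58 + 6/29 → 15/58
merge 6/29 + 15/58 → 27/58
merge 15/58 + 8/29 → 31/58
merge 27/58 + 31/58 → 1
L = 15/58 + 27/58 + 31/58 + 1 = 131/58 ≈ 2.259 bits/symbol.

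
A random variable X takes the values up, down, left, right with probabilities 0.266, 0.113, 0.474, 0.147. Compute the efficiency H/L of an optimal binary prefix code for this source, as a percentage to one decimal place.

Entropy H = −Σ p log₂ p ≈ 1.7808 bits.
Huffman merges: 113/1000+147/1000→13/50; 13/50+133/500→263/500; 237/500+263/500→1. L = 893/500 ≈ 1.7860.
Efficiency = H/L = 1.7808/1.7860 = 99.7%.

99.7%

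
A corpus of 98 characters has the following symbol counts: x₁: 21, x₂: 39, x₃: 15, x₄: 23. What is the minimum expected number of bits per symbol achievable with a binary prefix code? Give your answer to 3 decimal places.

1.969 bits/symbol

Probabilities are the counts divided by 98.
Repeatedly combine the two least-probable nodes; the expected code length is the sum of the merged weights.
merge 15/98 + 3/14 → 18/49
merge 23/98 + 18/49 → 59/98
merge 39/98 + 59/98 → 1
L = 18/49 + 59/98 + 1 = 193/98 ≈ 1.969 bits/symbol.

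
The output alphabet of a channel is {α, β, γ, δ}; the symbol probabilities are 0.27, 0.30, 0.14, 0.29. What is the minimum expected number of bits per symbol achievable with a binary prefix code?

Repeatedly combine the two least-probable nodes; the expected code length is the sum of the merged weights.
merge 7/50 + 27/100 → 41/100
merge 29/100 + 3/10 → 59/100
merge 41/100 + 59/100 → 1
L = 41/100 + 59/100 + 1 = 2 bits/symbol.

2 bits/symbol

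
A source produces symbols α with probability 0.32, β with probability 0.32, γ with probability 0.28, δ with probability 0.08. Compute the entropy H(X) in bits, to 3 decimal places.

1.858 bits

H = −Σ pᵢ log₂ pᵢ.
−0.32·log₂(0.32) = 0.5260
−0.32·log₂(0.32) = 0.5260
−0.28·log₂(0.28) = 0.5142
−0.08·log₂(0.08) = 0.2915
Sum ≈ 1.8578 → 1.858 bits.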